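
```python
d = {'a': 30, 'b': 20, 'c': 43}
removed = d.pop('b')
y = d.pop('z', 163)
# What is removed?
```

After line 1: d = {'a': 30, 'b': 20, 'c': 43}
After line 2 (pop 'b' returns 20): d = {'a': 30, 'c': 43}, removed = 20
After line 3 (pop 'z' missing, returns default 163): d = {'a': 30, 'c': 43}, y = 163

20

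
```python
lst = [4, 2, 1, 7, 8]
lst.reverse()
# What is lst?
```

[8, 7, 1, 2, 4]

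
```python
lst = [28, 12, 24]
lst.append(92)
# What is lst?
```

[28, 12, 24, 92]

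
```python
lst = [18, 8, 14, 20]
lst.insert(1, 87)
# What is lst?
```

[18, 87, 8, 14, 20]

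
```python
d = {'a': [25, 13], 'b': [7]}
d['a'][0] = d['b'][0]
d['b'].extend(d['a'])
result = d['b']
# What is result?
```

After line 1: d = {'a': [25, 13], 'b': [7]}
After line 2 (a[0] = b[0] = 7): d = {'a': [7, 13], 'b': [7]}
After line 3 (b.extend(a) appends [7, 13]): d = {'a': [7, 13], 'b': [7, 7, 13]}
After line 4: result = d['b'] = [7, 7, 13]

[7, 7, 13]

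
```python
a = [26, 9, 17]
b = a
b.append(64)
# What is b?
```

After line 1: a = [26, 9, 17]
After line 2 (b = a is an alias, same object): a = [26, 9, 17], b = [26, 9, 17]
After line 3 (b.append mutates the shared list): a = [26, 9, 17, 64], b = [26, 9, 17, 64]

[26, 9, 17, 64]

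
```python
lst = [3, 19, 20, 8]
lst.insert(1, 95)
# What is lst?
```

[3, 95, 19, 20, 8]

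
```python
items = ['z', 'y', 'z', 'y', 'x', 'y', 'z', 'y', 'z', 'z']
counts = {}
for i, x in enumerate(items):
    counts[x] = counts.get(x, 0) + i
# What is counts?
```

Initial: counts = {}, items = ['z', 'y', 'z', 'y', 'x', 'y', 'z', 'y', 'z', 'z']
i=0, x='z': counts = {'z': 0}
i=1, x='y': counts = {'z': 0, 'y': 1}
i=2, x='z': counts = {'z': 2, 'y': 1}
i=3, x='y': counts = {'z': 2, 'y': 4}
i=4, x='x': counts = {'z': 2, 'y': 4, 'x': 4}
i=5, x='y': counts = {'z': 2, 'y': 9, 'x': 4}
i=6, x='z': counts = {'z': 8, 'y': 9, 'x': 4}
i=7, x='y': counts = {'z': 8, 'y': 16, 'x': 4}
i=8, x='z': counts = {'z': 16, 'y': 16, 'x': 4}
i=9, x='z': counts = {'z': 25, 'y': 16, 'x': 4}

{'z': 25, 'y': 16, 'x': 4}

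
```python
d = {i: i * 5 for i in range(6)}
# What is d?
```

{0: 0, 1: 5, 2: 10, 3: 15, 4: 20, 5: 25}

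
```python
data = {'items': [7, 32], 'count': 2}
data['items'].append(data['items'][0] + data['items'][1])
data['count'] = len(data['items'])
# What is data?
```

After line 1: data = {'items': [7, 32], 'count': 2}
After line 2 (append 7 + 32 = 39): data = {'items': [7, 32, 39], 'count': 2}
After line 3 (count = len(items) = 3): data = {'items': [7, 32, 39], 'count': 3}

{'items': [7, 32, 39], 'count': 3}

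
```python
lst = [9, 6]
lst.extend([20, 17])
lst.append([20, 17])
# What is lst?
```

After line 1: lst = [9, 6]
After line 2 (extend unpacks [20, 17]): lst = [9, 6, 20, 17]
After line 3 (append adds [20, 17] as single element): lst = [9, 6, 20, 17, [20, 17]]

[9, 6, 20, 17, [20, 17]]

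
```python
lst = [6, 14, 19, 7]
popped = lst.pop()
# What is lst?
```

[6, 14, 19]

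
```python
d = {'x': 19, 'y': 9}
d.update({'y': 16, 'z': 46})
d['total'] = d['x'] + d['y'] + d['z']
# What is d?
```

After line 1: d = {'x': 19, 'y': 9}
After line 2 (y overwritten, z added): d = {'x': 19, 'y': 16, 'z': 46}
After line 3 (total = 19 + 16 + 46 = 81): d = {'x': 19, 'y': 16, 'z': 46, 'total': 81}

{'x': 19, 'y': 16, 'z': 46, 'total': 81}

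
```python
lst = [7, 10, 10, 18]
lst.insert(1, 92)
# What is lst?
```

[7, 92, 10, 10, 18]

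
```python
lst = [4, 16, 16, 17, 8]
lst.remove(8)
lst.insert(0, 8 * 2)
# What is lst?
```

After line 1: lst = [4, 16, 16, 17, 8]
After line 2 (remove first 8): lst = [4, 16, 16, 17]
After line 3 (insert 16 at index 0): lst = [16, 4, 16, 16, 17]

[16, 4, 16, 16, 17]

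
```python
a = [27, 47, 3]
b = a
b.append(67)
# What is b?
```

After line 1: a = [27, 47, 3]
After line 2 (b = a is an alias, same object): a = [27, 47, 3], b = [27, 47, 3]
After line 3 (b.append mutates the shared list): a = [27, 47, 3, 67], b = [27, 47, 3, 67]

[27, 47, 3, 67]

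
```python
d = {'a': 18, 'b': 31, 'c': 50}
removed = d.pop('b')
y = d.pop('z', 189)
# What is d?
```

After line 1: d = {'a': 18, 'b': 31, 'c': 50}
After line 2 (pop 'b' returns 31): d = {'a': 18, 'c': 50}, removed = 31
After line 3 (pop 'z' missing, returns default 189): d = {'a': 18, 'c': 50}, y = 189

{'a': 18, 'c': 50}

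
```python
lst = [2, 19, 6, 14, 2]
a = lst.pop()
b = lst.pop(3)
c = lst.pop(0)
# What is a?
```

After line 1: lst = [2, 19, 6, 14, 2]
After line 2 (pop() -> a = 2): lst = [2, 19, 6, 14]
After line 3 (pop(3) -> b = 14): lst = [2, 19, 6]
After line 4 (pop(0) -> c = 2): lst = [19, 6]

2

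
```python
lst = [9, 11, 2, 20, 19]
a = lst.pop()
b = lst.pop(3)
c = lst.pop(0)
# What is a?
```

After line 1: lst = [9, 11, 2, 20, 19]
After line 2 (pop() -> a = 19): lst = [9, 11, 2, 20]
After line 3 (pop(3) -> b = 20): lst = [9, 11, 2]
After line 4 (pop(0) -> c = 9): lst = [11, 2]

19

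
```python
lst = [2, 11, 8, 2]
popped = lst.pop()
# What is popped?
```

2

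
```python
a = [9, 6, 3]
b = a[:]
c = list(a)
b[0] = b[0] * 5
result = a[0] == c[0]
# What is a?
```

After line 1: a = [9, 6, 3]
After line 2 (b = a[:], copy): a = [9, 6, 3], b = [9, 6, 3]
After line 3 (c = list(a) is a copy, new object): c = [9, 6, 3]
After line 4 (b[0] = 9 * 5 = 45; only b mutates (copy)): a = [9, 6, 3], b = [45, 6, 3], c = [9, 6, 3]
After line 5 (a[0] = 9, c[0] = 9; result = True)

[9, 6, 3]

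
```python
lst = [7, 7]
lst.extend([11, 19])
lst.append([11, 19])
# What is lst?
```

After line 1: lst = [7, 7]
After line 2 (extend unpacks [11, 19]): lst = [7, 7, 11, 19]
After line 3 (append adds [11, 19] as single element): lst = [7, 7, 11, 19, [11, 19]]

[7, 7, 11, 19, [11, 19]]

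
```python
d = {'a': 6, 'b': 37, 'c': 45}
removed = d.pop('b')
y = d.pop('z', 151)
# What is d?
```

After line 1: d = {'a': 6, 'b': 37, 'c': 45}
After line 2 (pop 'b' returns 37): d = {'a': 6, 'c': 45}, removed = 37
After line 3 (pop 'z' missing, returns default 151): d = {'a': 6, 'c': 45}, y = 151

{'a': 6, 'c': 45}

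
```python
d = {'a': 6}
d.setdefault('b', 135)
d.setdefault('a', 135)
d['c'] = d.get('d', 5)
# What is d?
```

After line 1: d = {'a': 6}
After line 2 (setdefault adds 'b'=135): d = {'a': 6, 'b': 135}
After line 3 (setdefault 'a' no-op, already exists): d = {'a': 6, 'b': 135}
After line 4 (get('d', 5) returns default since 'd' not in d): d = {'a': 6, 'b': 135, 'c': 5}

{'a': 6, 'b': 135, 'c': 5}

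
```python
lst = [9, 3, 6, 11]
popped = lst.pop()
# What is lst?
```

[9, 3, 6]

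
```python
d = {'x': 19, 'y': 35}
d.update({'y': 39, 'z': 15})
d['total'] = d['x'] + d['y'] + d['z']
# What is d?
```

After line 1: d = {'x': 19, 'y': 35}
After line 2 (y overwritten, z added): d = {'x': 19, 'y': 39, 'z': 15}
After line 3 (total = 19 + 39 + 15 = 73): d = {'x': 19, 'y': 39, 'z': 15, 'total': 73}

{'x': 19, 'y': 39, 'z': 15, 'total': 73}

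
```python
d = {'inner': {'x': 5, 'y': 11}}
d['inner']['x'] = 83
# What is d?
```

After line 1: d = {'inner': {'x': 5, 'y': 11}}
After line 2 (inner x overwritten): d = {'inner': {'x': 83, 'y': 11}}

{'inner': {'x': 83, 'y': 11}}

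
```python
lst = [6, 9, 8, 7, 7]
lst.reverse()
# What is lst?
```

[7, 7, 8, 9, 6]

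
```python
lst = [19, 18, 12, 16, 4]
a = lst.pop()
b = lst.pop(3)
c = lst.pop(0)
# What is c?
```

After line 1: lst = [19, 18, 12, 16, 4]
After line 2 (pop() -> a = 4): lst = [19, 18, 12, 16]
After line 3 (pop(3) -> b = 16): lst = [19, 18, 12]
After line 4 (pop(0) -> c = 19): lst = [18, 12]

19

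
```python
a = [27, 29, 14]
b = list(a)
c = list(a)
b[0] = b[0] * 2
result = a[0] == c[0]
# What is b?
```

After line 1: a = [27, 29, 14]
After line 2 (b = list(a), copy): a = [27, 29, 14], b = [27, 29, 14]
After line 3 (c = list(a) is a copy, new object): c = [27, 29, 14]
After line 4 (b[0] = 27 * 2 = 54; only b mutates (copy)): a = [27, 29, 14], b = [54, 29, 14], c = [27, 29, 14]
After line 5 (a[0] = 27, c[0] = 27; result = True)

[54, 29, 14]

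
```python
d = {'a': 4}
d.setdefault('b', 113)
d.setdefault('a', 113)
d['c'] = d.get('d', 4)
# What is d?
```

After line 1: d = {'a': 4}
After line 2 (setdefault adds 'b'=113): d = {'a': 4, 'b': 113}
After line 3 (setdefault 'a' no-op, already exists): d = {'a': 4, 'b': 113}
After line 4 (get('d', 4) returns default since 'd' not in d): d = {'a': 4, 'b': 113, 'c': 4}

{'a': 4, 'b': 113, 'c': 4}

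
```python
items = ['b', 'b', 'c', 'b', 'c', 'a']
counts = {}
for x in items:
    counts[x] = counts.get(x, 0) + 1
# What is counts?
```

Initial: counts = {}, items = ['b', 'b', 'c', 'b', 'c', 'a']
See 'b': counts = {'b': 1}
See 'b': counts = {'b': 2}
See 'c': counts = {'b': 2, 'c': 1}
See 'b': counts = {'b': 3, 'c': 1}
See 'c': counts = {'b': 3, 'c': 2}
See 'a': counts = {'b': 3, 'c': 2, 'a': 1}

{'b': 3, 'c': 2, 'a': 1}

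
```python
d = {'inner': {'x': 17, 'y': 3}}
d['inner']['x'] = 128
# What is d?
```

After line 1: d = {'inner': {'x': 17, 'y': 3}}
After line 2 (inner x overwritten): d = {'inner': {'x': 128, 'y': 3}}

{'inner': {'x': 128, 'y': 3}}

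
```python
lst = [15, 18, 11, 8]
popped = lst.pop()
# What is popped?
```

8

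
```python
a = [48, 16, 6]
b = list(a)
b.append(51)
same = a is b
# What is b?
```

After line 1: a = [48, 16, 6]
After line 2 (b = list(a) is a shallow copy, new object): a = [48, 16, 6], b = [48, 16, 6]
After line 3 (append only mutates b): a = [48, 16, 6], b = [48, 16, 6, 51]
After line 4 (same = a is b; different objects -> False): same = False

[48, 16, 6, 51]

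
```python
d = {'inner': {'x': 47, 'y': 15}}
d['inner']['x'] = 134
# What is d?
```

After line 1: d = {'inner': {'x': 47, 'y': 15}}
After line 2 (inner x overwritten): d = {'inner': {'x': 134, 'y': 15}}

{'inner': {'x': 134, 'y': 15}}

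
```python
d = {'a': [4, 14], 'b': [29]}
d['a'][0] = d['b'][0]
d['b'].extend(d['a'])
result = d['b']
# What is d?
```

After line 1: d = {'a': [4, 14], 'b': [29]}
After line 2 (a[0] = b[0] = 29): d = {'a': [29, 14], 'b': [29]}
After line 3 (b.extend(a) appends [29, 14]): d = {'a': [29, 14], 'b': [29, 29, 14]}
After line 4: result = d['b'] = [29, 29, 14]

{'a': [29, 14], 'b': [29, 29, 14]}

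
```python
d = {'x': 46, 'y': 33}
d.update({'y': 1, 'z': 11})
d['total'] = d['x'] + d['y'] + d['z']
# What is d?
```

After line 1: d = {'x': 46, 'y': 33}
After line 2 (y overwritten, z added): d = {'x': 46, 'y': 1, 'z': 11}
After line 3 (total = 46 + 1 + 11 = 58): d = {'x': 46, 'y': 1, 'z': 11, 'total': 58}

{'x': 46, 'y': 1, 'z': 11, 'total': 58}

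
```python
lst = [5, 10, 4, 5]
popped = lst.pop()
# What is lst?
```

[5, 10, 4]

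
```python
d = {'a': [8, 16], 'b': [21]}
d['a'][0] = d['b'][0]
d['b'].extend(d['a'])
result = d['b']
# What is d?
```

After line 1: d = {'a': [8, 16], 'b': [21]}
After line 2 (a[0] = b[0] = 21): d = {'a': [21, 16], 'b': [21]}
After line 3 (b.extend(a) appends [21, 16]): d = {'a': [21, 16], 'b': [21, 21, 16]}
After line 4: result = d['b'] = [21, 21, 16]

{'a': [21, 16], 'b': [21, 21, 16]}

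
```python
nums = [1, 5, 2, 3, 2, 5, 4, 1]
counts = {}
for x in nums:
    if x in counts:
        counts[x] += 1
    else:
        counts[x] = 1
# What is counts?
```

Initial: counts = {}, nums = [1, 5, 2, 3, 2, 5, 4, 1]
See 1: counts = {1: 1}
See 5: counts = {1: 1, 5: 1}
See 2: counts = {1: 1, 5: 1, 2: 1}
See 3: counts = {1: 1, 5: 1, 2: 1, 3: 1}
See 2: counts = {1: 1, 5: 1, 2: 2, 3: 1}
See 5: counts = {1: 1, 5: 2, 2: 2, 3: 1}
See 4: counts = {1: 1, 5: 2, 2: 2, 3: 1, 4: 1}
See 1: counts = {1: 2, 5: 2, 2: 2, 3: 1, 4: 1}

{1: 2, 5: 2, 2: 2, 3: 1, 4: 1}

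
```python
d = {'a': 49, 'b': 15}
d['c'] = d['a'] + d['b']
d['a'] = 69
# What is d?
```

After line 1: d = {'a': 49, 'b': 15}
After line 2 (d['c'] = 49 + 15): d = {'a': 49, 'b': 15, 'c': 64}
After line 3: d = {'a': 69, 'b': 15, 'c': 64}

{'a': 69, 'b': 15, 'c': 64}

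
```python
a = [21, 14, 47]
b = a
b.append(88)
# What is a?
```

After line 1: a = [21, 14, 47]
After line 2 (b = a is an alias, same object): a = [21, 14, 47], b = [21, 14, 47]
After line 3 (b.append mutates the shared list): a = [21, 14, 47, 88], b = [21, 14, 47, 88]

[21, 14, 47, 88]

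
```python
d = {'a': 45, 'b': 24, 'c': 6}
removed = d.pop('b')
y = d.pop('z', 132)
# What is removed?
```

After line 1: d = {'a': 45, 'b': 24, 'c': 6}
After line 2 (pop 'b' returns 24): d = {'a': 45, 'c': 6}, removed = 24
After line 3 (pop 'z' missing, returns default 132): d = {'a': 45, 'c': 6}, y = 132

24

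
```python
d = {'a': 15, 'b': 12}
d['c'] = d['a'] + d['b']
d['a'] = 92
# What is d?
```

After line 1: d = {'a': 15, 'b': 12}
After line 2 (d['c'] = 15 + 12): d = {'a': 15, 'b': 12, 'c': 27}
After line 3: d = {'a': 92, 'b': 12, 'c': 27}

{'a': 92, 'b': 12, 'c': 27}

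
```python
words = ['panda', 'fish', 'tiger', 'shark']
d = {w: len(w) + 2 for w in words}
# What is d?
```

{'panda': 7, 'fish': 6, 'tiger': 7, 'shark': 7}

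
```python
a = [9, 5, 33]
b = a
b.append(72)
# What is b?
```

After line 1: a = [9, 5, 33]
After line 2 (b = a is an alias, same object): a = [9, 5, 33], b = [9, 5, 33]
After line 3 (b.append mutates the shared list): a = [9, 5, 33, 72], b = [9, 5, 33, 72]

[9, 5, 33, 72]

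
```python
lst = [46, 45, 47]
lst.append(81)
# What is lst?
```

[46, 45, 47, 81]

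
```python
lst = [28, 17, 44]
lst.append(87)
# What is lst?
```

[28, 17, 44, 87]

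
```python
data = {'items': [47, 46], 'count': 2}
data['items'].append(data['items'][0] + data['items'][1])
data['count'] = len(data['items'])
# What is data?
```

After line 1: data = {'items': [47, 46], 'count': 2}
After line 2 (append 47 + 46 = 93): data = {'items': [47, 46, 93], 'count': 2}
After line 3 (count = len(items) = 3): data = {'items': [47, 46, 93], 'count': 3}

{'items': [47, 46, 93], 'count': 3}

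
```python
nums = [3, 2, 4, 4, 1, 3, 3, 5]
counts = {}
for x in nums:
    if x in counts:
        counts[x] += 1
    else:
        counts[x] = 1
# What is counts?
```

Initial: counts = {}, nums = [3, 2, 4, 4, 1, 3, 3, 5]
See 3: counts = {3: 1}
See 2: counts = {3: 1, 2: 1}
See 4: counts = {3: 1, 2: 1, 4: 1}
See 4: counts = {3: 1, 2: 1, 4: 2}
See 1: counts = {3: 1, 2: 1, 4: 2, 1: 1}
See 3: counts = {3: 2, 2: 1, 4: 2, 1: 1}
See 3: counts = {3: 3, 2: 1, 4: 2, 1: 1}
See 5: counts = {3: 3, 2: 1, 4: 2, 1: 1, 5: 1}

{3: 3, 2: 1, 4: 2, 1: 1, 5: 1}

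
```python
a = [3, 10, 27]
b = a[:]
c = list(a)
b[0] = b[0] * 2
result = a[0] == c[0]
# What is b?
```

After line 1: a = [3, 10, 27]
After line 2 (b = a[:], copy): a = [3, 10, 27], b = [3, 10, 27]
After line 3 (c = list(a) is a copy, new object): c = [3, 10, 27]
After line 4 (b[0] = 3 * 2 = 6; only b mutates (copy)): a = [3, 10, 27], b = [6, 10, 27], c = [3, 10, 27]
After line 5 (a[0] = 3, c[0] = 3; result = True)

[6, 10, 27]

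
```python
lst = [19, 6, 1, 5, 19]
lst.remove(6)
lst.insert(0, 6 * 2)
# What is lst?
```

After line 1: lst = [19, 6, 1, 5, 19]
After line 2 (remove first 6): lst = [19, 1, 5, 19]
After line 3 (insert 12 at index 0): lst = [12, 19, 1, 5, 19]

[12, 19, 1, 5, 19]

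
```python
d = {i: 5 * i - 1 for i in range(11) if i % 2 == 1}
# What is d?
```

{1: 4, 3: 14, 5: 24, 7: 34, 9: 44}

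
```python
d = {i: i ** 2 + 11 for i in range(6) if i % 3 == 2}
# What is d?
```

{2: 15, 5: 36}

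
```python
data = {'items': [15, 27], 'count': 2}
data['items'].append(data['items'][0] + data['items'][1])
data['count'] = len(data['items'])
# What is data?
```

After line 1: data = {'items': [15, 27], 'count': 2}
After line 2 (append 15 + 27 = 42): data = {'items': [15, 27, 42], 'count': 2}
After line 3 (count = len(items) = 3): data = {'items': [15, 27, 42], 'count': 3}

{'items': [15, 27, 42], 'count': 3}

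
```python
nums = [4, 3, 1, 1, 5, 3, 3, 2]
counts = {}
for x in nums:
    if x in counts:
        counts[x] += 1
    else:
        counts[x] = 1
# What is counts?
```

Initial: counts = {}, nums = [4, 3, 1, 1, 5, 3, 3, 2]
See 4: counts = {4: 1}
See 3: counts = {4: 1, 3: 1}
See 1: counts = {4: 1, 3: 1, 1: 1}
See 1: counts = {4: 1, 3: 1, 1: 2}
See 5: counts = {4: 1, 3: 1, 1: 2, 5: 1}
See 3: counts = {4: 1, 3: 2, 1: 2, 5: 1}
See 3: counts = {4: 1, 3: 3, 1: 2, 5: 1}
See 2: counts = {4: 1, 3: 3, 1: 2, 5: 1, 2: 1}

{4: 1, 3: 3, 1: 2, 5: 1, 2: 1}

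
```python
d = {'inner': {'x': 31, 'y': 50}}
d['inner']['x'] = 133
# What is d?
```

After line 1: d = {'inner': {'x': 31, 'y': 50}}
After line 2 (inner x overwritten): d = {'inner': {'x': 133, 'y': 50}}

{'inner': {'x': 133, 'y': 50}}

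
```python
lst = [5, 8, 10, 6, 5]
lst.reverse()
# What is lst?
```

[5, 6, 10, 8, 5]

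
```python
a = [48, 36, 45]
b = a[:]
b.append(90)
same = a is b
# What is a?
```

After line 1: a = [48, 36, 45]
After line 2 (b = a[:] is a shallow copy, new object): a = [48, 36, 45], b = [48, 36, 45]
After line 3 (append only mutates b): a = [48, 36, 45], b = [48, 36, 45, 90]
After line 4 (same = a is b; different objects -> False): same = False

[48, 36, 45]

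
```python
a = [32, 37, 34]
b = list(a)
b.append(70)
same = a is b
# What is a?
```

After line 1: a = [32, 37, 34]
After line 2 (b = list(a) is a shallow copy, new object): a = [32, 37, 34], b = [32, 37, 34]
After line 3 (append only mutates b): a = [32, 37, 34], b = [32, 37, 34, 70]
After line 4 (same = a is b; different objects -> False): same = False

[32, 37, 34]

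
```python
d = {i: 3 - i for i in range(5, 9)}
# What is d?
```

{5: -2, 6: -3, 7: -4, 8: -5}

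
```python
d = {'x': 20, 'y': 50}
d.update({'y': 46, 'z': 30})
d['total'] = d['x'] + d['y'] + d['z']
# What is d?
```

After line 1: d = {'x': 20, 'y': 50}
After line 2 (y overwritten, z added): d = {'x': 20, 'y': 46, 'z': 30}
After line 3 (total = 20 + 46 + 30 = 96): d = {'x': 20, 'y': 46, 'z': 30, 'total': 96}

{'x': 20, 'y': 46, 'z': 30, 'total': 96}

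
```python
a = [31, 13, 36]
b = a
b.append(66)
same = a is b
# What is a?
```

After line 1: a = [31, 13, 36]
After line 2 (b = a is an alias, same object): a = [31, 13, 36], b = [31, 13, 36]
After line 3 (b.append mutates the shared list): a = [31, 13, 36, 66], b = [31, 13, 36, 66]
After line 4 (same = a is b; same object -> True): same = True

[31, 13, 36, 66]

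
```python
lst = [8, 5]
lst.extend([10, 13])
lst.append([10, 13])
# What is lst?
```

After line 1: lst = [8, 5]
After line 2 (extend unpacks [10, 13]): lst = [8, 5, 10, 13]
After line 3 (append adds [10, 13] as single element): lst = [8, 5, 10, 13, [10, 13]]

[8, 5, 10, 13, [10, 13]]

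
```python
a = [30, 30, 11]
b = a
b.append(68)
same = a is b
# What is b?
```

After line 1: a = [30, 30, 11]
After line 2 (b = a is an alias, same object): a = [30, 30, 11], b = [30, 30, 11]
After line 3 (b.append mutates the shared list): a = [30, 30, 11, 68], b = [30, 30, 11, 68]
After line 4 (same = a is b; same object -> True): same = True

[30, 30, 11, 68]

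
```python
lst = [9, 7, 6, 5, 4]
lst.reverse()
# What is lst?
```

[4, 5, 6, 7, 9]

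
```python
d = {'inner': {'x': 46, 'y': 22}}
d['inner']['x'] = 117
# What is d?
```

After line 1: d = {'inner': {'x': 46, 'y': 22}}
After line 2 (inner x overwritten): d = {'inner': {'x': 117, 'y': 22}}

{'inner': {'x': 117, 'y': 22}}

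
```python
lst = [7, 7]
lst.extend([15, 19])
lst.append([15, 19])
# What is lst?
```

After line 1: lst = [7, 7]
After line 2 (extend unpacks [15, 19]): lst = [7, 7, 15, 19]
After line 3 (append adds [15, 19] as single element): lst = [7, 7, 15, 19, [15, 19]]

[7, 7, 15, 19, [15, 19]]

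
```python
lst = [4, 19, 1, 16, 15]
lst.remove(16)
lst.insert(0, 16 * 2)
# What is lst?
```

After line 1: lst = [4, 19, 1, 16, 15]
After line 2 (remove first 16): lst = [4, 19, 1, 15]
After line 3 (insert 32 at index 0): lst = [32, 4, 19, 1, 15]

[32, 4, 19, 1, 15]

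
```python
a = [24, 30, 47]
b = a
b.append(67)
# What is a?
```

After line 1: a = [24, 30, 47]
After line 2 (b = a is an alias, same object): a = [24, 30, 47], b = [24, 30, 47]
After line 3 (b.append mutates the shared list): a = [24, 30, 47, 67], b = [24, 30, 47, 67]

[24, 30, 47, 67]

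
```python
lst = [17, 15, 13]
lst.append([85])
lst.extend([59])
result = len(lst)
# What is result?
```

After line 1: lst = [17, 15, 13]
After line 2 (append adds [85] as single element): lst = [17, 15, 13, [85]]
After line 3 (extend unpacks [59], adds 59): lst = [17, 15, 13, [85], 59]
After line 4: result = len(lst) = 5

5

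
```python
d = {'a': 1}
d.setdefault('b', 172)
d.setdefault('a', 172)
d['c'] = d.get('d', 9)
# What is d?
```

After line 1: d = {'a': 1}
After line 2 (setdefault adds 'b'=172): d = {'a': 1, 'b': 172}
After line 3 (setdefault 'a' no-op, already exists): d = {'a': 1, 'b': 172}
After line 4 (get('d', 9) returns default since 'd' not in d): d = {'a': 1, 'b': 172, 'c': 9}

{'a': 1, 'b': 172, 'c': 9}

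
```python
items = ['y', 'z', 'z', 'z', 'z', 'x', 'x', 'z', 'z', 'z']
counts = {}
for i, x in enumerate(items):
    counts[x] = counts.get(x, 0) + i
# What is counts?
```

Initial: counts = {}, items = ['y', 'z', 'z', 'z', 'z', 'x', 'x', 'z', 'z', 'z']
i=0, x='y': counts = {'y': 0}
i=1, x='z': counts = {'y': 0, 'z': 1}
i=2, x='z': counts = {'y': 0, 'z': 3}
i=3, x='z': counts = {'y': 0, 'z': 6}
i=4, x='z': counts = {'y': 0, 'z': 10}
i=5, x='x': counts = {'y': 0, 'z': 10, 'x': 5}
i=6, x='x': counts = {'y': 0, 'z': 10, 'x': 11}
i=7, x='z': counts = {'y': 0, 'z': 17, 'x': 11}
i=8, x='z': counts = {'y': 0, 'z': 25, 'x': 11}
i=9, x='z': counts = {'y': 0, 'z': 34, 'x': 11}

{'y': 0, 'z': 34, 'x': 11}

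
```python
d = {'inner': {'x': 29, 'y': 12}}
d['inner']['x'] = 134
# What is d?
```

After line 1: d = {'inner': {'x': 29, 'y': 12}}
After line 2 (inner x overwritten): d = {'inner': {'x': 134, 'y': 12}}

{'inner': {'x': 134, 'y': 12}}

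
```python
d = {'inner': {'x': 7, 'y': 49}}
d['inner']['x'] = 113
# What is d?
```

After line 1: d = {'inner': {'x': 7, 'y': 49}}
After line 2 (inner x overwritten): d = {'inner': {'x': 113, 'y': 49}}

{'inner': {'x': 113, 'y': 49}}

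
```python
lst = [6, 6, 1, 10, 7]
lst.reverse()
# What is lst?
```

[7, 10, 1, 6, 6]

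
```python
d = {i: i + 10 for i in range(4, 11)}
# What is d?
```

{4: 14, 5: 15, 6: 16, 7: 17, 8: 18, 9: 19, 10: 20}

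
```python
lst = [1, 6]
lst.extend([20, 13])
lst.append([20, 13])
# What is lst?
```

After line 1: lst = [1, 6]
After line 2 (extend unpacks [20, 13]): lst = [1, 6, 20, 13]
After line 3 (append adds [20, 13] as single element): lst = [1, 6, 20, 13, [20, 13]]

[1, 6, 20, 13, [20, 13]]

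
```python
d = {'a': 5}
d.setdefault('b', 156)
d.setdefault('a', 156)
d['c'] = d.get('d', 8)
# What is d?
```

After line 1: d = {'a': 5}
After line 2 (setdefault adds 'b'=156): d = {'a': 5, 'b': 156}
After line 3 (setdefault 'a' no-op, already exists): d = {'a': 5, 'b': 156}
After line 4 (get('d', 8) returns default since 'd' not in d): d = {'a': 5, 'b': 156, 'c': 8}

{'a': 5, 'b': 156, 'c': 8}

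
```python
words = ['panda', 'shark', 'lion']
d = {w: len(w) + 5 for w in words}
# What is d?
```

{'panda': 10, 'shark': 10, 'lion': 9}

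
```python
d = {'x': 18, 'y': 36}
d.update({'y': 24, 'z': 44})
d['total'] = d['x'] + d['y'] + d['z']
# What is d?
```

After line 1: d = {'x': 18, 'y': 36}
After line 2 (y overwritten, z added): d = {'x': 18, 'y': 24, 'z': 44}
After line 3 (total = 18 + 24 + 44 = 86): d = {'x': 18, 'y': 24, 'z': 44, 'total': 86}

{'x': 18, 'y': 24, 'z': 44, 'total': 86}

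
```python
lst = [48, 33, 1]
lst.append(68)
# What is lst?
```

[48, 33, 1, 68]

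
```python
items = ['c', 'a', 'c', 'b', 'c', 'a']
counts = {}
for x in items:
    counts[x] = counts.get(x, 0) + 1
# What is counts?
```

Initial: counts = {}, items = ['c', 'a', 'c', 'b', 'c', 'a']
See 'c': counts = {'c': 1}
See 'a': counts = {'c': 1, 'a': 1}
See 'c': counts = {'c': 2, 'a': 1}
See 'b': counts = {'c': 2, 'a': 1, 'b': 1}
See 'c': counts = {'c': 3, 'a': 1, 'b': 1}
See 'a': counts = {'c': 3, 'a': 2, 'b': 1}

{'c': 3, 'a': 2, 'b': 1}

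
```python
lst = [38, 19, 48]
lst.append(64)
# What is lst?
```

[38, 19, 48, 64]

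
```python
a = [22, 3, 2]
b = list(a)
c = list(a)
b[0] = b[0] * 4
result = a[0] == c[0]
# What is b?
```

After line 1: a = [22, 3, 2]
After line 2 (b = list(a), copy): a = [22, 3, 2], b = [22, 3, 2]
After line 3 (c = list(a) is a copy, new object): c = [22, 3, 2]
After line 4 (b[0] = 22 * 4 = 88; only b mutates (copy)): a = [22, 3, 2], b = [88, 3, 2], c = [22, 3, 2]
After line 5 (a[0] = 22, c[0] = 22; result = True)

[88, 3, 2]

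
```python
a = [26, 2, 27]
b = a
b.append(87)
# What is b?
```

After line 1: a = [26, 2, 27]
After line 2 (b = a is an alias, same object): a = [26, 2, 27], b = [26, 2, 27]
After line 3 (b.append mutates the shared list): a = [26, 2, 27, 87], b = [26, 2, 27, 87]

[26, 2, 27, 87]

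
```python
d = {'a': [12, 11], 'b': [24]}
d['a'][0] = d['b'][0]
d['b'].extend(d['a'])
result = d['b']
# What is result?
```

After line 1: d = {'a': [12, 11], 'b': [24]}
After line 2 (a[0] = b[0] = 24): d = {'a': [24, 11], 'b': [24]}
After line 3 (b.extend(a) appends [24, 11]): d = {'a': [24, 11], 'b': [24, 24, 11]}
After line 4: result = d['b'] = [24, 24, 11]

[24, 24, 11]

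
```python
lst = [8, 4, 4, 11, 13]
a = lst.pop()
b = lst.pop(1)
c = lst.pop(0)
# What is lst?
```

After line 1: lst = [8, 4, 4, 11, 13]
After line 2 (pop() -> a = 13): lst = [8, 4, 4, 11]
After line 3 (pop(1) -> b = 4): lst = [8, 4, 11]
After line 4 (pop(0) -> c = 8): lst = [4, 11]

[4, 11]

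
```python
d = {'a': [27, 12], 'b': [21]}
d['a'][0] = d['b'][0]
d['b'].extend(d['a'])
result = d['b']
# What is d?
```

After line 1: d = {'a': [27, 12], 'b': [21]}
After line 2 (a[0] = b[0] = 21): d = {'a': [21, 12], 'b': [21]}
After line 3 (b.extend(a) appends [21, 12]): d = {'a': [21, 12], 'b': [21, 21, 12]}
After line 4: result = d['b'] = [21, 21, 12]

{'a': [21, 12], 'b': [21, 21, 12]}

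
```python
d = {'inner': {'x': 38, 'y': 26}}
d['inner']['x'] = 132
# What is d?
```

After line 1: d = {'inner': {'x': 38, 'y': 26}}
After line 2 (inner x overwritten): d = {'inner': {'x': 132, 'y': 26}}

{'inner': {'x': 132, 'y': 26}}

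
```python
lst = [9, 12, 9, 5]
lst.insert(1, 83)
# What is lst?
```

[9, 83, 12, 9, 5]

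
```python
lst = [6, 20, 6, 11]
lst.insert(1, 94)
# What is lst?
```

[6, 94, 20, 6, 11]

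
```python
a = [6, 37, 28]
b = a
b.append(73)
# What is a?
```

After line 1: a = [6, 37, 28]
After line 2 (b = a is an alias, same object): a = [6, 37, 28], b = [6, 37, 28]
After line 3 (b.append mutates the shared list): a = [6, 37, 28, 73], b = [6, 37, 28, 73]

[6, 37, 28, 73]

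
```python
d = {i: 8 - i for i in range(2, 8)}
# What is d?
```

{2: 6, 3: 5, 4: 4, 5: 3, 6: 2, 7: 1}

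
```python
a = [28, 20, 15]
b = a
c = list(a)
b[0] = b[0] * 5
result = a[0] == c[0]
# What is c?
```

After line 1: a = [28, 20, 15]
After line 2 (b = a, alias): a = [28, 20, 15], b = [28, 20, 15]
After line 3 (c = list(a) is a copy, new object): c = [28, 20, 15]
After line 4 (b[0] = 28 * 5 = 140; mutates shared a/b): a = b = [140, 20, 15], c = [28, 20, 15]
After line 5 (a[0] = 140, c[0] = 28; result = False)

[28, 20, 15]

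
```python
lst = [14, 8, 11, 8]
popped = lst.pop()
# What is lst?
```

[14, 8, 11]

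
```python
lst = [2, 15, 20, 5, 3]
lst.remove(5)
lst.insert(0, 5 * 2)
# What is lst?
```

After line 1: lst = [2, 15, 20, 5, 3]
After line 2 (remove first 5): lst = [2, 15, 20, 3]
After line 3 (insert 10 at index 0): lst = [10, 2, 15, 20, 3]

[10, 2, 15, 20, 3]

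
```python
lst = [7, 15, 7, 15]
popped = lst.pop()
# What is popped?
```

15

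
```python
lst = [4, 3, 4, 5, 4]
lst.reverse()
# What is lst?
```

[4, 5, 4, 3, 4]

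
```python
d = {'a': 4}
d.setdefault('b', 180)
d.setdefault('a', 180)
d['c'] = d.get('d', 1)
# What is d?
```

After line 1: d = {'a': 4}
After line 2 (setdefault adds 'b'=180): d = {'a': 4, 'b': 180}
After line 3 (setdefault 'a' no-op, already exists): d = {'a': 4, 'b': 180}
After line 4 (get('d', 1) returns default since 'd' not in d): d = {'a': 4, 'b': 180, 'c': 1}

{'a': 4, 'b': 180, 'c': 1}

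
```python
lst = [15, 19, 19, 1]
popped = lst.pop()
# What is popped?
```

1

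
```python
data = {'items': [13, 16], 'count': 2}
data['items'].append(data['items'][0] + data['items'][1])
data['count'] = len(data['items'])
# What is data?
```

After line 1: data = {'items': [13, 16], 'count': 2}
After line 2 (append 13 + 16 = 29): data = {'items': [13, 16, 29], 'count': 2}
After line 3 (count = len(items) = 3): data = {'items': [13, 16, 29], 'count': 3}

{'items': [13, 16, 29], 'count': 3}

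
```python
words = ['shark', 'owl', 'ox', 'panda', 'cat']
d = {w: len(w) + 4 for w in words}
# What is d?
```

{'shark': 9, 'owl': 7, 'ox': 6, 'panda': 9, 'cat': 7}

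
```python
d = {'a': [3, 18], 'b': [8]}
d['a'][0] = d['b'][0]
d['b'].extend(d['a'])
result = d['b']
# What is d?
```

After line 1: d = {'a': [3, 18], 'b': [8]}
After line 2 (a[0] = b[0] = 8): d = {'a': [8, 18], 'b': [8]}
After line 3 (b.extend(a) appends [8, 18]): d = {'a': [8, 18], 'b': [8, 8, 18]}
After line 4: result = d['b'] = [8, 8, 18]

{'a': [8, 18], 'b': [8, 8, 18]}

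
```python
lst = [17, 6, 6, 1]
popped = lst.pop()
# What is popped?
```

1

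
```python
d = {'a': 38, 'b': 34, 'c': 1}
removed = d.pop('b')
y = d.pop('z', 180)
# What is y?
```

After line 1: d = {'a': 38, 'b': 34, 'c': 1}
After line 2 (pop 'b' returns 34): d = {'a': 38, 'c': 1}, removed = 34
After line 3 (pop 'z' missing, returns default 180): d = {'a': 38, 'c': 1}, y = 180

180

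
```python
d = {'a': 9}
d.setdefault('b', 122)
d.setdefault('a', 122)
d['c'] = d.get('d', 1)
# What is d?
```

After line 1: d = {'a': 9}
After line 2 (setdefault adds 'b'=122): d = {'a': 9, 'b': 122}
After line 3 (setdefault 'a' no-op, already exists): d = {'a': 9, 'b': 122}
After line 4 (get('d', 1) returns default since 'd' not in d): d = {'a': 9, 'b': 122, 'c': 1}

{'a': 9, 'b': 122, 'c': 1}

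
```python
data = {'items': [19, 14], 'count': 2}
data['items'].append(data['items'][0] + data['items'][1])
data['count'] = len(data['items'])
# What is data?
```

After line 1: data = {'items': [19, 14], 'count': 2}
After line 2 (append 19 + 14 = 33): data = {'items': [19, 14, 33], 'count': 2}
After line 3 (count = len(items) = 3): data = {'items': [19, 14, 33], 'count': 3}

{'items': [19, 14, 33], 'count': 3}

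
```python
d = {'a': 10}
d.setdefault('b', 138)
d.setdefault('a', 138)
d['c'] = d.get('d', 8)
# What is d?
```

After line 1: d = {'a': 10}
After line 2 (setdefault adds 'b'=138): d = {'a': 10, 'b': 138}
After line 3 (setdefault 'a' no-op, already exists): d = {'a': 10, 'b': 138}
After line 4 (get('d', 8) returns default since 'd' not in d): d = {'a': 10, 'b': 138, 'c': 8}

{'a': 10, 'b': 138, 'c': 8}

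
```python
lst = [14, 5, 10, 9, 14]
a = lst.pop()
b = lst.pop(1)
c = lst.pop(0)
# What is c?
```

After line 1: lst = [14, 5, 10, 9, 14]
After line 2 (pop() -> a = 14): lst = [14, 5, 10, 9]
After line 3 (pop(1) -> b = 5): lst = [14, 10, 9]
After line 4 (pop(0) -> c = 14): lst = [10, 9]

14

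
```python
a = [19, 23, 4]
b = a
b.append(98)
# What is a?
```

After line 1: a = [19, 23, 4]
After line 2 (b = a is an alias, same object): a = [19, 23, 4], b = [19, 23, 4]
After line 3 (b.append mutates the shared list): a = [19, 23, 4, 98], b = [19, 23, 4, 98]

[19, 23, 4, 98]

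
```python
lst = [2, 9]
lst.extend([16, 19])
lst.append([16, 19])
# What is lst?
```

After line 1: lst = [2, 9]
After line 2 (extend unpacks [16, 19]): lst = [2, 9, 16, 19]
After line 3 (append adds [16, 19] as single element): lst = [2, 9, 16, 19, [16, 19]]

[2, 9, 16, 19, [16, 19]]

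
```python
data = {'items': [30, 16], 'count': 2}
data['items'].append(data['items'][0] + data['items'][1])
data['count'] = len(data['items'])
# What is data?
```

After line 1: data = {'items': [30, 16], 'count': 2}
After line 2 (append 30 + 16 = 46): data = {'items': [30, 16, 46], 'count': 2}
After line 3 (count = len(items) = 3): data = {'items': [30, 16, 46], 'count': 3}

{'items': [30, 16, 46], 'count': 3}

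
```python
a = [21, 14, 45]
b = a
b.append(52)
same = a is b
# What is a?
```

After line 1: a = [21, 14, 45]
After line 2 (b = a is an alias, same object): a = [21, 14, 45], b = [21, 14, 45]
After line 3 (b.append mutates the shared list): a = [21, 14, 45, 52], b = [21, 14, 45, 52]
After line 4 (same = a is b; same object -> True): same = True

[21, 14, 45, 52]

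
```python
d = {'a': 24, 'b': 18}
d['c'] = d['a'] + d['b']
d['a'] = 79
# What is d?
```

After line 1: d = {'a': 24, 'b': 18}
After line 2 (d['c'] = 24 + 18): d = {'a': 24, 'b': 18, 'c': 42}
After line 3: d = {'a': 79, 'b': 18, 'c': 42}

{'a': 79, 'b': 18, 'c': 42}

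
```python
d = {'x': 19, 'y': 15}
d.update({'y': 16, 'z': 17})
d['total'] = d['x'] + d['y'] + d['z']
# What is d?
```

After line 1: d = {'x': 19, 'y': 15}
After line 2 (y overwritten, z added): d = {'x': 19, 'y': 16, 'z': 17}
After line 3 (total = 19 + 16 + 17 = 52): d = {'x': 19, 'y': 16, 'z': 17, 'total': 52}

{'x': 19, 'y': 16, 'z': 17, 'total': 52}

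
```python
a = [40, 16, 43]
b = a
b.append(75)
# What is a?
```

After line 1: a = [40, 16, 43]
After line 2 (b = a is an alias, same object): a = [40, 16, 43], b = [40, 16, 43]
After line 3 (b.append mutates the shared list): a = [40, 16, 43, 75], b = [40, 16, 43, 75]

[40, 16, 43, 75]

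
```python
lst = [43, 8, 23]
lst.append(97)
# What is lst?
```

[43, 8, 23, 97]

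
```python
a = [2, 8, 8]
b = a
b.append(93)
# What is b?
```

After line 1: a = [2, 8, 8]
After line 2 (b = a is an alias, same object): a = [2, 8, 8], b = [2, 8, 8]
After line 3 (b.append mutates the shared list): a = [2, 8, 8, 93], b = [2, 8, 8, 93]

[2, 8, 8, 93]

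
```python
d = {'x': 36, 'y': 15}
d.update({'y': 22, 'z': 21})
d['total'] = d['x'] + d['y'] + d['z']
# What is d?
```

After line 1: d = {'x': 36, 'y': 15}
After line 2 (y overwritten, z added): d = {'x': 36, 'y': 22, 'z': 21}
After line 3 (total = 36 + 22 + 21 = 79): d = {'x': 36, 'y': 22, 'z': 21, 'total': 79}

{'x': 36, 'y': 22, 'z': 21, 'total': 79}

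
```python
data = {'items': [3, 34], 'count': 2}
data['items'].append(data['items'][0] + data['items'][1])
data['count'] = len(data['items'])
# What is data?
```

After line 1: data = {'items': [3, 34], 'count': 2}
After line 2 (append 3 + 34 = 37): data = {'items': [3, 34, 37], 'count': 2}
After line 3 (count = len(items) = 3): data = {'items': [3, 34, 37], 'count': 3}

{'items': [3, 34, 37], 'count': 3}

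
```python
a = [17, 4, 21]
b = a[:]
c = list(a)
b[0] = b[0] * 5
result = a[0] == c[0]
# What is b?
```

After line 1: a = [17, 4, 21]
After line 2 (b = a[:], copy): a = [17, 4, 21], b = [17, 4, 21]
After line 3 (c = list(a) is a copy, new object): c = [17, 4, 21]
After line 4 (b[0] = 17 * 5 = 85; only b mutates (copy)): a = [17, 4, 21], b = [85, 4, 21], c = [17, 4, 21]
After line 5 (a[0] = 17, c[0] = 17; result = True)

[85, 4, 21]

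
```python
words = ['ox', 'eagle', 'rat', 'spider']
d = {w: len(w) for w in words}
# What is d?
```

{'ox': 2, 'eagle': 5, 'rat': 3, 'spider': 6}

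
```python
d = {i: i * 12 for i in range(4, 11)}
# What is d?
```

{4: 48, 5: 60, 6: 72, 7: 84, 8: 96, 9: 108, 10: 120}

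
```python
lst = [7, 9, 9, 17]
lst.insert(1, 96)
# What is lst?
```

[7, 96, 9, 9, 17]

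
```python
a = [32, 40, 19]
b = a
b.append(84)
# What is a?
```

After line 1: a = [32, 40, 19]
After line 2 (b = a is an alias, same object): a = [32, 40, 19], b = [32, 40, 19]
After line 3 (b.append mutates the shared list): a = [32, 40, 19, 84], b = [32, 40, 19, 84]

[32, 40, 19, 84]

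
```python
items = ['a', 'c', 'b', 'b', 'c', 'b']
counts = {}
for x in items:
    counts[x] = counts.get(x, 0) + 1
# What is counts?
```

Initial: counts = {}, items = ['a', 'c', 'b', 'b', 'c', 'b']
See 'a': counts = {'a': 1}
See 'c': counts = {'a': 1, 'c': 1}
See 'b': counts = {'a': 1, 'c': 1, 'b': 1}
See 'b': counts = {'a': 1, 'c': 1, 'b': 2}
See 'c': counts = {'a': 1, 'c': 2, 'b': 2}
See 'b': counts = {'a': 1, 'c': 2, 'b': 3}

{'a': 1, 'c': 2, 'b': 3}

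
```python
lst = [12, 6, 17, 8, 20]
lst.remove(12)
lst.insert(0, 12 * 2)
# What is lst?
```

After line 1: lst = [12, 6, 17, 8, 20]
After line 2 (remove first 12): lst = [6, 17, 8, 20]
After line 3 (insert 24 at index 0): lst = [24, 6, 17, 8, 20]

[24, 6, 17, 8, 20]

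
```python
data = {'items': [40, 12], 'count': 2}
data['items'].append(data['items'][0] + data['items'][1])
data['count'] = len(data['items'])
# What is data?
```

After line 1: data = {'items': [40, 12], 'count': 2}
After line 2 (append 40 + 12 = 52): data = {'items': [40, 12, 52], 'count': 2}
After line 3 (count = len(items) = 3): data = {'items': [40, 12, 52], 'count': 3}

{'items': [40, 12, 52], 'count': 3}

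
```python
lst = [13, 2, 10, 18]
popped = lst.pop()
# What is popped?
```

18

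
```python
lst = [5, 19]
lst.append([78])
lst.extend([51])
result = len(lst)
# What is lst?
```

After line 1: lst = [5, 19]
After line 2 (append adds [78] as single element): lst = [5, 19, [78]]
After line 3 (extend unpacks [51], adds 51): lst = [5, 19, [78], 51]
After line 4: result = len(lst) = 4

[5, 19, [78], 51]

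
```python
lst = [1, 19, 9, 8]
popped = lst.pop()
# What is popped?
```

8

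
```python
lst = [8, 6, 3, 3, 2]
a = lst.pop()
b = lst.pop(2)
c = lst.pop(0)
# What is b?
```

After line 1: lst = [8, 6, 3, 3, 2]
After line 2 (pop() -> a = 2): lst = [8, 6, 3, 3]
After line 3 (pop(2) -> b = 3): lst = [8, 6, 3]
After line 4 (pop(0) -> c = 8): lst = [6, 3]

3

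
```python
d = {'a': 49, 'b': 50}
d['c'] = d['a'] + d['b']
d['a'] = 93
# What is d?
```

After line 1: d = {'a': 49, 'b': 50}
After line 2 (d['c'] = 49 + 50): d = {'a': 49, 'b': 50, 'c': 99}
After line 3: d = {'a': 93, 'b': 50, 'c': 99}

{'a': 93, 'b': 50, 'c': 99}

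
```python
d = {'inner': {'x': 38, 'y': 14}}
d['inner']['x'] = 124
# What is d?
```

After line 1: d = {'inner': {'x': 38, 'y': 14}}
After line 2 (inner x overwritten): d = {'inner': {'x': 124, 'y': 14}}

{'inner': {'x': 124, 'y': 14}}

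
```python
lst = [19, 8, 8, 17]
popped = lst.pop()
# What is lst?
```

[19, 8, 8]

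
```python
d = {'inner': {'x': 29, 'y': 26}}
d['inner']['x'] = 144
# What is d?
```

After line 1: d = {'inner': {'x': 29, 'y': 26}}
After line 2 (inner x overwritten): d = {'inner': {'x': 144, 'y': 26}}

{'inner': {'x': 144, 'y': 26}}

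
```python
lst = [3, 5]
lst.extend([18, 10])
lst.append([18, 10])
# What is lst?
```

After line 1: lst = [3, 5]
After line 2 (extend unpacks [18, 10]): lst = [3, 5, 18, 10]
After line 3 (append adds [18, 10] as single element): lst = [3, 5, 18, 10, [18, 10]]

[3, 5, 18, 10, [18, 10]]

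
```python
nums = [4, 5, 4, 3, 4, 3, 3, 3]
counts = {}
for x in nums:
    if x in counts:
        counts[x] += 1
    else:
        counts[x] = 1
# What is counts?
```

Initial: counts = {}, nums = [4, 5, 4, 3, 4, 3, 3, 3]
See 4: counts = {4: 1}
See 5: counts = {4: 1, 5: 1}
See 4: counts = {4: 2, 5: 1}
See 3: counts = {4: 2, 5: 1, 3: 1}
See 4: counts = {4: 3, 5: 1, 3: 1}
See 3: counts = {4: 3, 5: 1, 3: 2}
See 3: counts = {4: 3, 5: 1, 3: 3}
See 3: counts = {4: 3, 5: 1, 3: 4}

{4: 3, 5: 1, 3: 4}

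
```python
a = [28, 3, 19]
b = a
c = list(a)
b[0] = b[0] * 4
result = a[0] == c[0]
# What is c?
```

After line 1: a = [28, 3, 19]
After line 2 (b = a, alias): a = [28, 3, 19], b = [28, 3, 19]
After line 3 (c = list(a) is a copy, new object): c = [28, 3, 19]
After line 4 (b[0] = 28 * 4 = 112; mutates shared a/b): a = b = [112, 3, 19], c = [28, 3, 19]
After line 5 (a[0] = 112, c[0] = 28; result = False)

[28, 3, 19]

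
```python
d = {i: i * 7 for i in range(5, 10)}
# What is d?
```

{5: 35, 6: 42, 7: 49, 8: 56, 9: 63}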